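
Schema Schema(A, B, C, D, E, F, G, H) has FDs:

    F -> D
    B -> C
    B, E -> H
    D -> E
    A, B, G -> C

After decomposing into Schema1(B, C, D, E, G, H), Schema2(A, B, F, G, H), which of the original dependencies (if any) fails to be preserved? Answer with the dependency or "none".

F -> D

Check F → D: no single fragment contains all of {D, F}, and the restricted closure of {F} across the fragments never reaches {D}.
B → C is preserved.
B, E → H is preserved.
D → E is preserved.
A, B, G → C is preserved.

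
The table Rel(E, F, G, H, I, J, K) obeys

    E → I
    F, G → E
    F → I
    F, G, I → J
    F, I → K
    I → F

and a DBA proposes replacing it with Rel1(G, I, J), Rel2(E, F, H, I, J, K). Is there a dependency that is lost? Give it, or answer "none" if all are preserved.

Check F, G → E: no single fragment contains all of {E, F, G}, and the restricted closure of {F, G} across the fragments never reaches {E}.
E → I is preserved.
F → I is preserved.
F, G, I → J is preserved.
F, I → K is preserved.
I → F is preserved.

F, G → E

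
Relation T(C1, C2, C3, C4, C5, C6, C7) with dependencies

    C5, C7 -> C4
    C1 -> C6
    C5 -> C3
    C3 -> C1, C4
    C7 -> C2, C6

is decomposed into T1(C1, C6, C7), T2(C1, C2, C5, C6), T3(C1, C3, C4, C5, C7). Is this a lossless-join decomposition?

Chase test. Columns are C1, C2, C3, C4, C5, C6, C7; row i has aⱼ where attribute j ∈ Ti, else bᵢⱼ.
Initial tableau (one row per fragment):
  row 1: a1 b12 b13 b14 b15 a6 a7
  row 2: a1 a2 b23 b24 a5 a6 b27
  row 3: a1 b32 a3 a4 a5 b36 a7
Rows 1 and 3 agree on C1; apply C1→C6 and equate their C6 entries.
Rows 2 and 3 agree on C5; apply C5→C3 and equate their C3 entries.
Rows 2 and 3 agree on C3; apply C3→C1, C4 and equate their C1, C4 entries.
Rows 1 and 3 agree on C7; apply C7→C2, C6 and equate their C2, C6 entries.
No row becomes fully distinguished — the join is lossy.

No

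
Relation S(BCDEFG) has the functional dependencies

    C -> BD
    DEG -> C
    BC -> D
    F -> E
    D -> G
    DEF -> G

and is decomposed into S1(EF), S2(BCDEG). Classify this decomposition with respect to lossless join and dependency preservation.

Lossless test: (E)⁺ = {E}, which is a superkey of neither fragment — lossy.
Dependency preservation: DEF → G is not contained in any single fragment, but the restricted closure of its left-hand side across the fragments still reaches the right-hand side; the remaining FDs each lie inside some fragment. All dependencies are preserved.

lossy but dependency-preserving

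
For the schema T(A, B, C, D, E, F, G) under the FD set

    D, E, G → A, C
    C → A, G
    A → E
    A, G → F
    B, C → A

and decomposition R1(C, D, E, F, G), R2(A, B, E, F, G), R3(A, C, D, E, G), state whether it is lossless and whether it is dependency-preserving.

lossy but dependency-preserving

Lossless test (chase): Rows 1 and 3 agree on D, E, G; apply D, E, G→A, C and equate their A, C entries. Rows 1 and 3 agree on A, G; apply A, G→F and equate their F entries. No row becomes fully distinguished — the join is lossy.
Dependency preservation: B, C → A is not contained in any single fragment, but the restricted closure of its left-hand side across the fragments still reaches the right-hand side; the remaining FDs each lie inside some fragment. All dependencies are preserved.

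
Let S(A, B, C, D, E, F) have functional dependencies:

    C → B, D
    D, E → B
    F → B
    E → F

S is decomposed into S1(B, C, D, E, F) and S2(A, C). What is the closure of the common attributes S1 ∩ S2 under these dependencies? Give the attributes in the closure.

B, C, D

S1 ∩ S2 = {C}.
C → B, D applies, adding B, D
Closure: {B, C, D}.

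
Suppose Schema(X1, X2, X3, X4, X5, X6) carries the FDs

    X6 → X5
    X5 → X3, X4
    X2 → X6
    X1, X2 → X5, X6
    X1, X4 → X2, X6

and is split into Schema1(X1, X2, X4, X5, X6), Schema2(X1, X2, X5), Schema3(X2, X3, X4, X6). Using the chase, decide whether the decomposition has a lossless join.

Chase test. Columns are X1, X2, X3, X4, X5, X6; row i has aⱼ where attribute j ∈ Schemai, else bᵢⱼ.
Initial tableau (one row per fragment):
  row 1: a1 a2 b13 a4 a5 a6
  row 2: a1 a2 b23 b24 a5 b26
  row 3: b31 a2 a3 a4 b35 a6
Rows 1 and 3 agree on X6; apply X6→X5 and equate their X5 entries.
Rows 1 and 2 agree on X5; apply X5→X3, X4 and equate their X3, X4 entries.
Rows 1 and 3 agree on X5; apply X5→X3, X4 and equate their X3, X4 entries.
Rows 1 and 2 agree on X2; apply X2→X6 and equate their X6 entries.
Row 1 is now all distinguished symbols — the join is lossless.

Yes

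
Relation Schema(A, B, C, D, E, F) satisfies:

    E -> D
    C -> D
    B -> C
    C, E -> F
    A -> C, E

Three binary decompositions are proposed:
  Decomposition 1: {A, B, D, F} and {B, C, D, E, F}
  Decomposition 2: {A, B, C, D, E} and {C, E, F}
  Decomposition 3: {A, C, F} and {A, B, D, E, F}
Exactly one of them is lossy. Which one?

Decomposition 1

Decomposition 1: common = {B, D, F}, closure = {B, C, D, F} → lossy.
Decomposition 2: common = {C, E}, closure = {C, D, E, F} → lossless.
Decomposition 3: common = {A, F}, closure = {A, C, D, E, F} → lossless.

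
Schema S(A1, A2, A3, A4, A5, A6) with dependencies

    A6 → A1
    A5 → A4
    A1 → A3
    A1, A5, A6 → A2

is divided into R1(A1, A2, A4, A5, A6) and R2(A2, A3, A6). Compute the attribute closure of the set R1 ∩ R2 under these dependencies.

R1 ∩ R2 = {A2, A6}.
A6 → A1 applies, adding A1
A1 → A3 applies, adding A3
Closure: {A1, A2, A3, A6}.

A1, A2, A3, A6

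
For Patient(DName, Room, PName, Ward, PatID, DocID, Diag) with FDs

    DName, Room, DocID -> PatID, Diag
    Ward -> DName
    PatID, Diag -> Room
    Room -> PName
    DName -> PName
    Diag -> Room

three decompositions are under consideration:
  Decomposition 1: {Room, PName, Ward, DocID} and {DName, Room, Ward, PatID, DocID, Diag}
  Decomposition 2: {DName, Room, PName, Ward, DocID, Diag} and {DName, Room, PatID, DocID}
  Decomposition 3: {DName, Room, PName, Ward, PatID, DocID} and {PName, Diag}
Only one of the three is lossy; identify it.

Decomposition 3

Decomposition 1: common = {Room, Ward, DocID}, closure = {DName, Room, PName, Ward, PatID, DocID, Diag} → lossless.
Decomposition 2: common = {DName, Room, DocID}, closure = {DName, Room, PName, PatID, DocID, Diag} → lossless.
Decomposition 3: common = {PName}, closure = {PName} → lossy.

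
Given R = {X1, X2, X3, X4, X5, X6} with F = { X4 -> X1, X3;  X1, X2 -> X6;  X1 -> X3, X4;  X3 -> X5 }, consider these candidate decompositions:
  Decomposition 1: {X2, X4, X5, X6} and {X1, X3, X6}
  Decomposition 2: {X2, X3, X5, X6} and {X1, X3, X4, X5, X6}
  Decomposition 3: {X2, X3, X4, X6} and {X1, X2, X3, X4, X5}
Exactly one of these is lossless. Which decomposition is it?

Decomposition 3

Decomposition 1: common = {X6}, closure = {X6} → lossy.
Decomposition 2: common = {X3, X5, X6}, closure = {X3, X5, X6} → lossy.
Decomposition 3: common = {X2, X3, X4}, closure = {X1, X2, X3, X4, X5, X6} → lossless.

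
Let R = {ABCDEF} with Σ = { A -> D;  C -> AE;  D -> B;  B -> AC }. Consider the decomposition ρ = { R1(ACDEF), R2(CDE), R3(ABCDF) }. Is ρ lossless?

Yes

Chase test. Columns are ABCDEF; row i has aⱼ where attribute j ∈ Ri, else bᵢⱼ.
Initial tableau (one row per fragment):
  row 1: a1 b12 a3 a4 a5 a6
  row 2: b21 b22 a3 a4 a5 b26
  row 3: a1 a2 a3 a4 b35 a6
Rows 1 and 2 agree on C; apply C→AE and equate their AE entries.
Rows 1 and 3 agree on C; apply C→AE and equate their AE entries.
Rows 1 and 2 agree on D; apply D→B and equate their B entries.
Rows 1 and 3 agree on D; apply D→B and equate their B entries.
Row 1 is now all distinguished symbols — the join is lossless.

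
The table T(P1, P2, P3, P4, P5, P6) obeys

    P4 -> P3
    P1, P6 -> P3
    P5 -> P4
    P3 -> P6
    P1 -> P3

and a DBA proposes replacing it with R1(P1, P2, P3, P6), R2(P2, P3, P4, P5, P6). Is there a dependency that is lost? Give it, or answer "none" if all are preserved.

none

P4 → P3 lies within R2.
P1, P6 → P3 lies within R1.
P5 → P4 lies within R2.
P3 → P6 lies within R1.
P1 → P3 lies within R1.
Every dependency is enforceable on the fragments, so the decomposition is dependency-preserving.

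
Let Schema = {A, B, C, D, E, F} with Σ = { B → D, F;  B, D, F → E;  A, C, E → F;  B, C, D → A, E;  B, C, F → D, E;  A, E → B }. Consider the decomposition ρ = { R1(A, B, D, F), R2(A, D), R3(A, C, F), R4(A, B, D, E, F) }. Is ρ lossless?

Chase test. Columns are A, B, C, D, E, F; row i has aⱼ where attribute j ∈ Ri, else bᵢⱼ.
Initial tableau (one row per fragment):
  row 1: a1 a2 b13 a4 b15 a6
  row 2: a1 b22 b23 a4 b25 b26
  row 3: a1 b32 a3 b34 b35 a6
  row 4: a1 a2 b43 a4 a5 a6
Rows 1 and 4 agree on B, D, F; apply B, D, F→E and equate their E entries.
No row becomes fully distinguished — the join is lossy.

No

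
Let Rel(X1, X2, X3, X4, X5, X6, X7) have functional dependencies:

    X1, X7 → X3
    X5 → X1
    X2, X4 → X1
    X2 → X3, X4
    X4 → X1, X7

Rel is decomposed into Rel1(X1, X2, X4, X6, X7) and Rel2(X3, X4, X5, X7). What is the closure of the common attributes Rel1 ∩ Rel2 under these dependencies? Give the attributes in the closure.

X1, X3, X4, X7

Rel1 ∩ Rel2 = {X4, X7}.
X4 → X1, X7 applies, adding X1
X1, X7 → X3 applies, adding X3
Closure: {X1, X3, X4, X7}.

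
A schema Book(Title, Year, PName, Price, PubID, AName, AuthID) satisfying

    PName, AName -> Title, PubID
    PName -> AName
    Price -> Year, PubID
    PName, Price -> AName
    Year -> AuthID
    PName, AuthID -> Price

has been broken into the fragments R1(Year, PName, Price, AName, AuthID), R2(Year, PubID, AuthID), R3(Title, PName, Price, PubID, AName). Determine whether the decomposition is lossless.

Yes

Chase test. Columns are Title, Year, PName, Price, PubID, AName, AuthID; row i has aⱼ where attribute j ∈ Ri, else bᵢⱼ.
Initial tableau (one row per fragment):
  row 1: b11 a2 a3 a4 b15 a6 a7
  row 2: b21 a2 b23 b24 a5 b26 a7
  row 3: a1 b32 a3 a4 a5 a6 b37
Rows 1 and 3 agree on PName, AName; apply PName, AName→Title, PubID and equate their Title, PubID entries.
Rows 1 and 3 agree on Price; apply Price→Year, PubID and equate their Year, PubID entries.
Rows 1 and 3 agree on Year; apply Year→AuthID and equate their AuthID entries.
Row 1 is now all distinguished symbols — the join is lossless.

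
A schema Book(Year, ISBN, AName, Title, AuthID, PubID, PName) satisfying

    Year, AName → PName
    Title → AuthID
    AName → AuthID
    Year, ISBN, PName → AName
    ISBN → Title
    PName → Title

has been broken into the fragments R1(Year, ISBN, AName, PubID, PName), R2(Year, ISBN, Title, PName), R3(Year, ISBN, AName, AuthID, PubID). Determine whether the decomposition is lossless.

Chase test. Columns are Year, ISBN, AName, Title, AuthID, PubID, PName; row i has aⱼ where attribute j ∈ Ri, else bᵢⱼ.
Initial tableau (one row per fragment):
  row 1: a1 a2 a3 b14 b15 a6 a7
  row 2: a1 a2 b23 a4 b25 b26 a7
  row 3: a1 a2 a3 b34 a5 a6 b37
Rows 1 and 3 agree on Year, AName; apply Year, AName→PName and equate their PName entries.
Rows 1 and 3 agree on AName; apply AName→AuthID and equate their AuthID entries.
Rows 1 and 2 agree on Year, ISBN, PName; apply Year, ISBN, PName→AName and equate their AName entries.
Rows 1 and 2 agree on ISBN; apply ISBN→Title and equate their Title entries.
Rows 1 and 3 agree on ISBN; apply ISBN→Title and equate their Title entries.
Rows 1 and 2 agree on Title; apply Title→AuthID and equate their AuthID entries.
Row 1 is now all distinguished symbols — the join is lossless.

Yes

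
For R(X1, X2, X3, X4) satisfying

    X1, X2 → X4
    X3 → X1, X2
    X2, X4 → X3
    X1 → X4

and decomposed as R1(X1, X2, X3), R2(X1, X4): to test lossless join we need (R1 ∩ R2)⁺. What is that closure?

X1, X4

R1 ∩ R2 = {X1}.
X1 → X4 applies, adding X4
Closure: {X1, X4}.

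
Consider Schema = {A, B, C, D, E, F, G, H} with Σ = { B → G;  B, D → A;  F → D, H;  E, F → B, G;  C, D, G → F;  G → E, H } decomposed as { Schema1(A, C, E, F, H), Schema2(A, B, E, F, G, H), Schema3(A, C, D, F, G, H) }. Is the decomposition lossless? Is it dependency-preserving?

Lossless test (chase): Rows 1 and 2 agree on F; apply F→D, H and equate their D, H entries. Rows 1 and 3 agree on F; apply F→D, H and equate their D, H entries. Rows 1 and 2 agree on E, F; apply E, F→B, G and equate their B, G entries. Rows 1 and 3 agree on G; apply G→E, H and equate their E, H entries. Rows 1 and 3 agree on E, F; apply E, F→B, G and equate their B, G entries. Row 1 is now all distinguished symbols — the join is lossless.
Dependency preservation: the restricted closure of {B, D} across the fragments never reaches {A}, so B, D → A cannot be enforced without a join — not preserved.

lossless but not dependency-preserving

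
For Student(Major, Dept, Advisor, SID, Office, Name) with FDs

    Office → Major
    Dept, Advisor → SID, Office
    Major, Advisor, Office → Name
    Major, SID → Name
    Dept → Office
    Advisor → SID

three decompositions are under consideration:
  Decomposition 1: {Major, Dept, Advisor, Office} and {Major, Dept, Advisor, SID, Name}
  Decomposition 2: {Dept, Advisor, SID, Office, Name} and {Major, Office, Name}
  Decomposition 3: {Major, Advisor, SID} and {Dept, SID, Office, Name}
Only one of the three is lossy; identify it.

Decomposition 1: common = {Major, Dept, Advisor}, closure = {Major, Dept, Advisor, SID, Office, Name} → lossless.
Decomposition 2: common = {Office, Name}, closure = {Major, Office, Name} → lossless.
Decomposition 3: common = {SID}, closure = {SID} → lossy.

Decomposition 3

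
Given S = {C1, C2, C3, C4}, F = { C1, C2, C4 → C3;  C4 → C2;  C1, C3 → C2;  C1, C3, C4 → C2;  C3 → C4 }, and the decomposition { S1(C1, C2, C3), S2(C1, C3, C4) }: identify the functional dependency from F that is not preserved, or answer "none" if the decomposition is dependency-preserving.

Check C4 → C2: no single fragment contains all of {C2, C4}, and the restricted closure of {C4} across the fragments never reaches {C2}.
C1, C2, C4 → C3 is preserved.
C1, C3 → C2 is preserved.
C1, C3, C4 → C2 is preserved.
C3 → C4 is preserved.

C4 → C2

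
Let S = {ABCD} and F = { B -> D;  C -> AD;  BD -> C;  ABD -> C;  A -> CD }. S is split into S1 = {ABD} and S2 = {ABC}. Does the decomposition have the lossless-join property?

Common attributes: S1 ∩ S2 = {AB}.
Closure of {AB}: B → D applies, adding D; BD → C applies, adding C. So (AB)⁺ = {ABCD}.
This closure contains every attribute of S1, so S1 ∩ S2 → S1. The join is lossless.

Yes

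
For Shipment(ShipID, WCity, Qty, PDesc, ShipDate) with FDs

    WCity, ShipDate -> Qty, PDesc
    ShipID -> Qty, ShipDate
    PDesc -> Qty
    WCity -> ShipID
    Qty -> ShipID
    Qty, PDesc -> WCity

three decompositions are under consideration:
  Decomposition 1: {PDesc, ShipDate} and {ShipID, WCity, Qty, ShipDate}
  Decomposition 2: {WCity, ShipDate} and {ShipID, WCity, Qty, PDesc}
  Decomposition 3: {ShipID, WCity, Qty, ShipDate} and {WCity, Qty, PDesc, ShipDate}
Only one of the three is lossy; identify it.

Decomposition 1: common = {ShipDate}, closure = {ShipDate} → lossy.
Decomposition 2: common = {WCity}, closure = {ShipID, WCity, Qty, PDesc, ShipDate} → lossless.
Decomposition 3: common = {WCity, Qty, ShipDate}, closure = {ShipID, WCity, Qty, PDesc, ShipDate} → lossless.

Decomposition 1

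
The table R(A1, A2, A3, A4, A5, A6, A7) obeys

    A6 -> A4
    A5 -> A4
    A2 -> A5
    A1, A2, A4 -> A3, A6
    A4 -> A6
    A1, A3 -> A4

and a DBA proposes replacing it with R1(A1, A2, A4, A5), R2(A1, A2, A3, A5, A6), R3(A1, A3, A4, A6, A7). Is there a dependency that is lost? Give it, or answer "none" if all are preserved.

A6 → A4 lies within R3.
A5 → A4 lies within R1.
A2 → A5 lies within R1.
A1, A2, A4 → A3, A6: restricted closure across fragments reaches A3, A6.
A4 → A6 lies within R3.
A1, A3 → A4 lies within R3.
Every dependency is enforceable on the fragments, so the decomposition is dependency-preserving.

none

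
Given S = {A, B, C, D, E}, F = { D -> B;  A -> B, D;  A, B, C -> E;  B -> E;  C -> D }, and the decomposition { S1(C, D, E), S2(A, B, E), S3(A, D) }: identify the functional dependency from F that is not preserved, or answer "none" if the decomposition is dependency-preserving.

D -> B

Check D → B: no single fragment contains all of {B, D}, and the restricted closure of {D} across the fragments never reaches {B}.
A → B, D is preserved.
A, B, C → E is preserved.
B → E is preserved.
C → D is preserved.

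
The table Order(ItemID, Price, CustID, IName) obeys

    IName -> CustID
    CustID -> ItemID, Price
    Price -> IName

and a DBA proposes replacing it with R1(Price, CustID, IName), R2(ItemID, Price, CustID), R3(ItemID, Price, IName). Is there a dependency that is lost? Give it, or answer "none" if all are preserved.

none

IName → CustID lies within R1.
CustID → ItemID, Price lies within R2.
Price → IName lies within R1.
Every dependency is enforceable on the fragments, so the decomposition is dependency-preserving.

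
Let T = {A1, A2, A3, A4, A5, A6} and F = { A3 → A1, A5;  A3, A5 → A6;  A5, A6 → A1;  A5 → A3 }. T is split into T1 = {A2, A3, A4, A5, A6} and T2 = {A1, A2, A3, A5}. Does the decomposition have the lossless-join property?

Yes

Common attributes: T1 ∩ T2 = {A2, A3, A5}.
Closure of {A2, A3, A5}: A3 → A1, A5 applies, adding A1; A3, A5 → A6 applies, adding A6. So (A2, A3, A5)⁺ = {A1, A2, A3, A5, A6}.
This closure contains every attribute of T2, so T1 ∩ T2 → T2. The join is lossless.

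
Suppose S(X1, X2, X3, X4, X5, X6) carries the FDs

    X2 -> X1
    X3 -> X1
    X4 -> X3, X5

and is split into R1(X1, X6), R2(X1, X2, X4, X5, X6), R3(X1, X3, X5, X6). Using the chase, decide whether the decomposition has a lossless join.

Chase test. Columns are X1, X2, X3, X4, X5, X6; row i has aⱼ where attribute j ∈ Ri, else bᵢⱼ.
Initial tableau (one row per fragment):
  row 1: a1 b12 b13 b14 b15 a6
  row 2: a1 a2 b23 a4 a5 a6
  row 3: a1 b32 a3 b34 a5 a6
No row becomes fully distinguished — the join is lossy.

No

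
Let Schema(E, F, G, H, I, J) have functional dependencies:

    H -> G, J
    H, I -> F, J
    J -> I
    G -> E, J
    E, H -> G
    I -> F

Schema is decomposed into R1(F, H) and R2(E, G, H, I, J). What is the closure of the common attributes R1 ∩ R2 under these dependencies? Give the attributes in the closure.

E, F, G, H, I, J

R1 ∩ R2 = {H}.
H → G, J applies, adding G, J
J → I applies, adding I
G → E, J applies, adding E
I → F applies, adding F
Closure: {E, F, G, H, I, J}.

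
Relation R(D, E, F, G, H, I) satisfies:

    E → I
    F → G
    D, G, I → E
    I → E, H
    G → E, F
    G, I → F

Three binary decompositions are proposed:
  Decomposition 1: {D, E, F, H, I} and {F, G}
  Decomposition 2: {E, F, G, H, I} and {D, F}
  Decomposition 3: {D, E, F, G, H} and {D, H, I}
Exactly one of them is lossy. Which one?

Decomposition 1: common = {F}, closure = {E, F, G, H, I} → lossless.
Decomposition 2: common = {F}, closure = {E, F, G, H, I} → lossless.
Decomposition 3: common = {D, H}, closure = {D, H} → lossy.

Decomposition 3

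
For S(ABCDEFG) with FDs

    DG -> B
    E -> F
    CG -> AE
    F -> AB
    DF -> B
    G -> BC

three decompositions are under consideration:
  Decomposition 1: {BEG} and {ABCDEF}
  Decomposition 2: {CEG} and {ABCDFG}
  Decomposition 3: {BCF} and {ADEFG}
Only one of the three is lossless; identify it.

Decomposition 1: common = {BE}, closure = {ABEF} → lossy.
Decomposition 2: common = {CG}, closure = {ABCEFG} → lossless.
Decomposition 3: common = {F}, closure = {ABF} → lossy.

Decomposition 2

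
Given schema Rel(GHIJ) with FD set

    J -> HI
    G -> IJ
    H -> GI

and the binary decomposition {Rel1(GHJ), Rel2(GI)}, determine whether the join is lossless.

Common attributes: Rel1 ∩ Rel2 = {G}.
Closure of {G}: G → IJ applies, adding IJ; J → HI applies, adding H. So (G)⁺ = {GHIJ}.
This closure contains every attribute of Rel1, so Rel1 ∩ Rel2 → Rel1. The join is lossless.

Yes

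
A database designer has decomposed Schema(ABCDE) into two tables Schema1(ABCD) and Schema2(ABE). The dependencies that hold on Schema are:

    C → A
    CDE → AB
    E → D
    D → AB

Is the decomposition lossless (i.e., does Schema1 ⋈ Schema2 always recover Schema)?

Common attributes: Schema1 ∩ Schema2 = {AB}.
No dependency enlarges {AB}, so (AB)⁺ = {AB}.
The closure contains neither all of Schema1 = {ABCD} nor all of Schema2 = {ABE}, so the common attributes are not a superkey of either fragment. The join is lossy.

No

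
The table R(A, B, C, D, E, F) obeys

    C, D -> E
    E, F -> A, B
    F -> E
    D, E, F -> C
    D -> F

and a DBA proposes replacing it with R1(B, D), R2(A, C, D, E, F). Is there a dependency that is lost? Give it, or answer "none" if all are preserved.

E, F -> A, B

Check E, F → A, B: no single fragment contains all of {A, B, E, F}, and the restricted closure of {E, F} across the fragments never reaches {A, B}.
C, D → E is preserved.
F → E is preserved.
D, E, F → C is preserved.
D → F is preserved.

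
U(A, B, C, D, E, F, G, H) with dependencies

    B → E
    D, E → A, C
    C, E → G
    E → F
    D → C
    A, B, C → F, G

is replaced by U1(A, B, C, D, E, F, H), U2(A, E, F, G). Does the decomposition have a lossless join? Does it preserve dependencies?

lossy and not dependency-preserving

Lossless test: (A, E, F)⁺ = {A, E, F}, which is a superkey of neither fragment — lossy.
Dependency preservation: the restricted closure of {C, E} across the fragments never reaches {G}, so C, E → G cannot be enforced without a join — not preserved.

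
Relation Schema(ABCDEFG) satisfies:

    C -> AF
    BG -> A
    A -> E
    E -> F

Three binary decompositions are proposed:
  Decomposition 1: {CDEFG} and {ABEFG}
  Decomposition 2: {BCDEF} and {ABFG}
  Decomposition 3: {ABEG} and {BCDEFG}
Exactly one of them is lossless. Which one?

Decomposition 1: common = {EFG}, closure = {EFG} → lossy.
Decomposition 2: common = {BF}, closure = {BF} → lossy.
Decomposition 3: common = {BEG}, closure = {ABEFG} → lossless.

Decomposition 3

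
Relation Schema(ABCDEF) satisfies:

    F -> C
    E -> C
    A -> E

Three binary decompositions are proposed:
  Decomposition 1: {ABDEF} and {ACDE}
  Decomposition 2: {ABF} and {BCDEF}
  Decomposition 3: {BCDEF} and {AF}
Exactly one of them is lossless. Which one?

Decomposition 1: common = {ADE}, closure = {ACDE} → lossless.
Decomposition 2: common = {BF}, closure = {BCF} → lossy.
Decomposition 3: common = {F}, closure = {CF} → lossy.

Decomposition 1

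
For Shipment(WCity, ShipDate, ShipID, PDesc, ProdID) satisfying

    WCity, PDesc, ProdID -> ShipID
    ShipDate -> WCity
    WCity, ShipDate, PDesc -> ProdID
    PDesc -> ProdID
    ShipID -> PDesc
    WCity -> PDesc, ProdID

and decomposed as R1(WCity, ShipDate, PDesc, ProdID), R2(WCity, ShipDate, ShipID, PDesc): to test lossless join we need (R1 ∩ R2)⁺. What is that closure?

R1 ∩ R2 = {WCity, ShipDate, PDesc}.
WCity, ShipDate, PDesc → ProdID applies, adding ProdID
WCity, PDesc, ProdID → ShipID applies, adding ShipID
Closure: {WCity, ShipDate, ShipID, PDesc, ProdID}.

WCity, ShipDate, ShipID, PDesc, ProdID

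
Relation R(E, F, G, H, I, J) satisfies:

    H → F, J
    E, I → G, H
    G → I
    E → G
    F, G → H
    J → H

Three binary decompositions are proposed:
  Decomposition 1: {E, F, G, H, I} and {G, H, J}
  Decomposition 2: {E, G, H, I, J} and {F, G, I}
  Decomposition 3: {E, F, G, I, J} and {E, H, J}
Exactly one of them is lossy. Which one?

Decomposition 2

Decomposition 1: common = {G, H}, closure = {F, G, H, I, J} → lossless.
Decomposition 2: common = {G, I}, closure = {G, I} → lossy.
Decomposition 3: common = {E, J}, closure = {E, F, G, H, I, J} → lossless.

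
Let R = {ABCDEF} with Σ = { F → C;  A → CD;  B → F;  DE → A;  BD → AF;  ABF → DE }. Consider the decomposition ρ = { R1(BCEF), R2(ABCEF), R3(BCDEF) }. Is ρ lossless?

Chase test. Columns are ABCDEF; row i has aⱼ where attribute j ∈ Ri, else bᵢⱼ.
Initial tableau (one row per fragment):
  row 1: b11 a2 a3 b14 a5 a6
  row 2: a1 a2 a3 b24 a5 a6
  row 3: b31 a2 a3 a4 a5 a6
No row becomes fully distinguished — the join is lossy.

No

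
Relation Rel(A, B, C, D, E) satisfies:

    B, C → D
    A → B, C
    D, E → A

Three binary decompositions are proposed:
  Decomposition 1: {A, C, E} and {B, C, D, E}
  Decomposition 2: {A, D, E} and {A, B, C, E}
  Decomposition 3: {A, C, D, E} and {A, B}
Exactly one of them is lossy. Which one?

Decomposition 1: common = {C, E}, closure = {C, E} → lossy.
Decomposition 2: common = {A, E}, closure = {A, B, C, D, E} → lossless.
Decomposition 3: common = {A}, closure = {A, B, C, D} → lossless.

Decomposition 1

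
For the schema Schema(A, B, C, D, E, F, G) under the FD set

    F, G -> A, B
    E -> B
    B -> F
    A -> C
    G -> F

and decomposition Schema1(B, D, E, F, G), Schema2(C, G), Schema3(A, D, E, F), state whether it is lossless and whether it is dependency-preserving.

lossy and not dependency-preserving

Lossless test (chase): Rows 1 and 3 agree on E; apply E→B and equate their B entries. Rows 1 and 2 agree on G; apply G→F and equate their F entries. Rows 1 and 2 agree on F, G; apply F, G→A, B and equate their A, B entries. Rows 1 and 2 agree on A; apply A→C and equate their C entries. No row becomes fully distinguished — the join is lossy.
Dependency preservation: the restricted closure of {F, G} across the fragments never reaches {A, B}, so F, G → A, B cannot be enforced without a join — not preserved.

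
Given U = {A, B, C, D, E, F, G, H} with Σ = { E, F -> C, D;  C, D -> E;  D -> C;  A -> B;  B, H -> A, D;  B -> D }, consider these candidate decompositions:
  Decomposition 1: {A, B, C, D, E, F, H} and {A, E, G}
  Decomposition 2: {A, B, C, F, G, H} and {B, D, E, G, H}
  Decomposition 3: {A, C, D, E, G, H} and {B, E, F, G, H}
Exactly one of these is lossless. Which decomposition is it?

Decomposition 2

Decomposition 1: common = {A, E}, closure = {A, B, C, D, E} → lossy.
Decomposition 2: common = {B, G, H}, closure = {A, B, C, D, E, G, H} → lossless.
Decomposition 3: common = {E, G, H}, closure = {E, G, H} → lossy.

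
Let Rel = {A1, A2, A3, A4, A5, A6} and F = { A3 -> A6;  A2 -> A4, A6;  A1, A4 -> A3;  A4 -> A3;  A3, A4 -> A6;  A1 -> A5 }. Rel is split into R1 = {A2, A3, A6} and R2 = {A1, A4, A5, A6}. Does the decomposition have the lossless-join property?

Common attributes: R1 ∩ R2 = {A6}.
No dependency enlarges {A6}, so (A6)⁺ = {A6}.
The closure contains neither all of R1 = {A2, A3, A6} nor all of R2 = {A1, A4, A5, A6}, so the common attributes are not a superkey of either fragment. The join is lossy.

No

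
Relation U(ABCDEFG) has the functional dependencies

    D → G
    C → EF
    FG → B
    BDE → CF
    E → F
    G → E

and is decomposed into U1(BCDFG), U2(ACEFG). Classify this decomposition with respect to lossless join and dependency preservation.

Lossless test: (CFG)⁺ = {BCEFG}, which is a superkey of neither fragment — lossy.
Dependency preservation: BDE → CF is not contained in any single fragment, but the restricted closure of its left-hand side across the fragments still reaches the right-hand side; the remaining FDs each lie inside some fragment. All dependencies are preserved.

lossy but dependency-preserving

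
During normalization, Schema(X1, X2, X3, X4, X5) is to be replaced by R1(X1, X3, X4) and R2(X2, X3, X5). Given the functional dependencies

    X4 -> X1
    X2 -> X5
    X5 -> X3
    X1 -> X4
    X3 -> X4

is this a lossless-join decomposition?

Yes

Common attributes: R1 ∩ R2 = {X3}.
Closure of {X3}: X3 → X4 applies, adding X4; X4 → X1 applies, adding X1. So (X3)⁺ = {X1, X3, X4}.
This closure contains every attribute of R1, so R1 ∩ R2 → R1. The join is lossless.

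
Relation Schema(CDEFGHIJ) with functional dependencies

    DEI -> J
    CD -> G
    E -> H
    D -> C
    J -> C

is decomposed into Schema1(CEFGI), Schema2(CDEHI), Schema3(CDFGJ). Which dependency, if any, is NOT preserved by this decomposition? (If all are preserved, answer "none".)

Check DEI → J: no single fragment contains all of {DEIJ}, and the restricted closure of {DEI} across the fragments never reaches {J}.
CD → G is preserved.
E → H is preserved.
D → C is preserved.
J → C is preserved.

DEI -> J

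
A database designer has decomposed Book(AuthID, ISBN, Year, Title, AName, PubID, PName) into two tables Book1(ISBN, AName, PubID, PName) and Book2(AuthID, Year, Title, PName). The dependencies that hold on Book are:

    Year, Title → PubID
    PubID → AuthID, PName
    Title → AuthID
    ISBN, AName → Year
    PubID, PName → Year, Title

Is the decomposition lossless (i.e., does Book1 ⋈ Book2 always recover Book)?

No

Common attributes: Book1 ∩ Book2 = {PName}.
No dependency enlarges {PName}, so (PName)⁺ = {PName}.
The closure contains neither all of Book1 = {ISBN, AName, PubID, PName} nor all of Book2 = {AuthID, Year, Title, PName}, so the common attributes are not a superkey of either fragment. The join is lossy.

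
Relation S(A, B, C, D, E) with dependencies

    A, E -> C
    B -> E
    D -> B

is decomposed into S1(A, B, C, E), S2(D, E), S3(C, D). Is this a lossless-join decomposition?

No

Chase test. Columns are A, B, C, D, E; row i has aⱼ where attribute j ∈ Si, else bᵢⱼ.
Initial tableau (one row per fragment):
  row 1: a1 a2 a3 b14 a5
  row 2: b21 b22 b23 a4 a5
  row 3: b31 b32 a3 a4 b35
Rows 2 and 3 agree on D; apply D→B and equate their B entries.
Rows 2 and 3 agree on B; apply B→E and equate their E entries.
No row becomes fully distinguished — the join is lossy.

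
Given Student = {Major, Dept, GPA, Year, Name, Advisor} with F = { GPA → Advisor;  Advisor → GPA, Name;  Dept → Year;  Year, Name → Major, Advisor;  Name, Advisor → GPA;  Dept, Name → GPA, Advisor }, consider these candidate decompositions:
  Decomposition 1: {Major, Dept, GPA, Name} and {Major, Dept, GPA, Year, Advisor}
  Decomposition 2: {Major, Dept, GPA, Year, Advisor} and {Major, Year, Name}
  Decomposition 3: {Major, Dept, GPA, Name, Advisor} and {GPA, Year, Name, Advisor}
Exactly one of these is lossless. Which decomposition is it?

Decomposition 1

Decomposition 1: common = {Major, Dept, GPA}, closure = {Major, Dept, GPA, Year, Name, Advisor} → lossless.
Decomposition 2: common = {Major, Year}, closure = {Major, Year} → lossy.
Decomposition 3: common = {GPA, Name, Advisor}, closure = {GPA, Name, Advisor} → lossy.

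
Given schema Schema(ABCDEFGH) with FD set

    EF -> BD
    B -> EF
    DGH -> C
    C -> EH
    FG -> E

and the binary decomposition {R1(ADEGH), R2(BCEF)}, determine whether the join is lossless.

No

Common attributes: R1 ∩ R2 = {E}.
No dependency enlarges {E}, so (E)⁺ = {E}.
The closure contains neither all of R1 = {ADEGH} nor all of R2 = {BCEF}, so the common attributes are not a superkey of either fragment. The join is lossy.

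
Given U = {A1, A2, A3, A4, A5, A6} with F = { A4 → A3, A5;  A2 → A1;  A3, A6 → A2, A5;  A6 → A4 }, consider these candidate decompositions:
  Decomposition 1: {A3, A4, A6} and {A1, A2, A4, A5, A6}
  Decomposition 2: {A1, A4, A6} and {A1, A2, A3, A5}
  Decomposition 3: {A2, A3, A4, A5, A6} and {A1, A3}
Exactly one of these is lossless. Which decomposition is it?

Decomposition 1: common = {A4, A6}, closure = {A1, A2, A3, A4, A5, A6} → lossless.
Decomposition 2: common = {A1}, closure = {A1} → lossy.
Decomposition 3: common = {A3}, closure = {A3} → lossy.

Decomposition 1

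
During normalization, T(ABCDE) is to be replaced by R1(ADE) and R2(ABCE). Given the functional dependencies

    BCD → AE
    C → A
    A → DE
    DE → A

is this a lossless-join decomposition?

Common attributes: R1 ∩ R2 = {AE}.
Closure of {AE}: A → DE applies, adding D. So (AE)⁺ = {ADE}.
This closure contains every attribute of R1, so R1 ∩ R2 → R1. The join is lossless.

Yes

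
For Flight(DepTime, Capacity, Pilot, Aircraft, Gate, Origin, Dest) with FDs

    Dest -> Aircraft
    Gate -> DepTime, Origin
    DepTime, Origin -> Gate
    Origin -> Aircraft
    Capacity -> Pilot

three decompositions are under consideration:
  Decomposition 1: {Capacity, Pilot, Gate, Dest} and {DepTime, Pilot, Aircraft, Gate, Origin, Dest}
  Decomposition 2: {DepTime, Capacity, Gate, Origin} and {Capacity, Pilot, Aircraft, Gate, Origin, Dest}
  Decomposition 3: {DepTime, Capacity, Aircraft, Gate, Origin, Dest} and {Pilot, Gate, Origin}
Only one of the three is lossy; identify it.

Decomposition 1: common = {Pilot, Gate, Dest}, closure = {DepTime, Pilot, Aircraft, Gate, Origin, Dest} → lossless.
Decomposition 2: common = {Capacity, Gate, Origin}, closure = {DepTime, Capacity, Pilot, Aircraft, Gate, Origin} → lossless.
Decomposition 3: common = {Gate, Origin}, closure = {DepTime, Aircraft, Gate, Origin} → lossy.

Decomposition 3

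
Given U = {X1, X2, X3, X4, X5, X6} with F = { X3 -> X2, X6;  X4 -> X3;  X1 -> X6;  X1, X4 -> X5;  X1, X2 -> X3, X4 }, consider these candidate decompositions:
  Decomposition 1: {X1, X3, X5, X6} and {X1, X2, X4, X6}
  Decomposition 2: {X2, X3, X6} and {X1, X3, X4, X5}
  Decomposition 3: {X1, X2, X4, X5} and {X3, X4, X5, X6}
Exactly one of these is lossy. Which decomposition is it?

Decomposition 1

Decomposition 1: common = {X1, X6}, closure = {X1, X6} → lossy.
Decomposition 2: common = {X3}, closure = {X2, X3, X6} → lossless.
Decomposition 3: common = {X4, X5}, closure = {X2, X3, X4, X5, X6} → lossless.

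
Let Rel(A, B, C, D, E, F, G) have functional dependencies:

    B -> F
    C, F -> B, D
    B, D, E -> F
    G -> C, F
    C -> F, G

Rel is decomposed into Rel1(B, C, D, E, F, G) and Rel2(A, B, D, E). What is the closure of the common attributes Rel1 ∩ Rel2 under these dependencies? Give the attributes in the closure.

B, D, E, F

Rel1 ∩ Rel2 = {B, D, E}.
B → F applies, adding F
Closure: {B, D, E, F}.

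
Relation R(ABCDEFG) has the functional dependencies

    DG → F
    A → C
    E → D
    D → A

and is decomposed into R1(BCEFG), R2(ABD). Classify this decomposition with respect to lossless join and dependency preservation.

Lossless test: (B)⁺ = {B}, which is a superkey of neither fragment — lossy.
Dependency preservation: the restricted closure of {DG} across the fragments never reaches {F}, so DG → F cannot be enforced without a join — not preserved.

lossy and not dependency-preserving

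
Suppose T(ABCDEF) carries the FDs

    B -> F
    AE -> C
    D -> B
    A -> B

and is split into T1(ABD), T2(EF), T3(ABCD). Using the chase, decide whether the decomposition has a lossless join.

No

Chase test. Columns are ABCDEF; row i has aⱼ where attribute j ∈ Ti, else bᵢⱼ.
Initial tableau (one row per fragment):
  row 1: a1 a2 b13 a4 b15 b16
  row 2: b21 b22 b23 b24 a5 a6
  row 3: a1 a2 a3 a4 b35 b36
Rows 1 and 3 agree on B; apply B→F and equate their F entries.
No row becomes fully distinguished — the join is lossy.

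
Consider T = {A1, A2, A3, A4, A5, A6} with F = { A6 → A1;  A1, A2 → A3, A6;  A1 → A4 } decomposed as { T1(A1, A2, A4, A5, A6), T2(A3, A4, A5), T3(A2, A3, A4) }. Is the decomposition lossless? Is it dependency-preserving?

lossy and not dependency-preserving

Lossless test (chase): applying each FD to every pair of rows produces no changes in the tableau, so no row becomes fully distinguished — the join is lossy.
Dependency preservation: the restricted closure of {A1, A2} across the fragments never reaches {A3, A6}, so A1, A2 → A3, A6 cannot be enforced without a join — not preserved.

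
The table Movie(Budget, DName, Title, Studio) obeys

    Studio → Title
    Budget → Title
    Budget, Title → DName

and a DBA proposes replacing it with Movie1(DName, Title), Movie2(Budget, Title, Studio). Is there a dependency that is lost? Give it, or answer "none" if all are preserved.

Check Budget, Title → DName: no single fragment contains all of {Budget, DName, Title}, and the restricted closure of {Budget, Title} across the fragments never reaches {DName}.
Studio → Title is preserved.
Budget → Title is preserved.

Budget, Title → DName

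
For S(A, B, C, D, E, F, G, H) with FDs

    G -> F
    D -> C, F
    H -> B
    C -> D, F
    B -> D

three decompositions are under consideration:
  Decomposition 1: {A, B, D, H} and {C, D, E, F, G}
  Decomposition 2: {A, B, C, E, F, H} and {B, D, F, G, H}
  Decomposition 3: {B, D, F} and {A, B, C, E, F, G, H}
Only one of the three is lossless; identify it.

Decomposition 3

Decomposition 1: common = {D}, closure = {C, D, F} → lossy.
Decomposition 2: common = {B, F, H}, closure = {B, C, D, F, H} → lossy.
Decomposition 3: common = {B, F}, closure = {B, C, D, F} → lossless.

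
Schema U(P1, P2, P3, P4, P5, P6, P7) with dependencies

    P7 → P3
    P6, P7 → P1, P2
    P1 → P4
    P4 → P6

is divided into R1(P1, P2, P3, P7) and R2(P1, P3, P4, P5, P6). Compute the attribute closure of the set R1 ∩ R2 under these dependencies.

P1, P3, P4, P6

R1 ∩ R2 = {P1, P3}.
P1 → P4 applies, adding P4
P4 → P6 applies, adding P6
Closure: {P1, P3, P4, P6}.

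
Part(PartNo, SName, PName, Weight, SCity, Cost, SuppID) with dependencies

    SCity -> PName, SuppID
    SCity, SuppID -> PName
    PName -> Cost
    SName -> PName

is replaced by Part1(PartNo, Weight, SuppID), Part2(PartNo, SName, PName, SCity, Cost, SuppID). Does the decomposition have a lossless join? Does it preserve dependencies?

Lossless test: (PartNo, SuppID)⁺ = {PartNo, SuppID}, which is a superkey of neither fragment — lossy.
Dependency preservation: every FD's attributes lie within a single fragment, so each can be enforced locally — preserved.

lossy but dependency-preserving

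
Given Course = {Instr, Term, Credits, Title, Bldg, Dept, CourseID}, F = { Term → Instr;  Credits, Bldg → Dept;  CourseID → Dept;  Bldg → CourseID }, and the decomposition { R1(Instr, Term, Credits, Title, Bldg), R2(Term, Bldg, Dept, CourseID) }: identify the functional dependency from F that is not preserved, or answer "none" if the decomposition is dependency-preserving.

Term → Instr lies within R1.
Credits, Bldg → Dept: restricted closure across fragments reaches Dept.
CourseID → Dept lies within R2.
Bldg → CourseID lies within R2.
Every dependency is enforceable on the fragments, so the decomposition is dependency-preserving.

none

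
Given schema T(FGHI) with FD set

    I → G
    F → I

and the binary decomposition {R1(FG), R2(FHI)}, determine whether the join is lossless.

Yes

Common attributes: R1 ∩ R2 = {F}.
Closure of {F}: F → I applies, adding I; I → G applies, adding G. So (F)⁺ = {FGI}.
This closure contains every attribute of R1, so R1 ∩ R2 → R1. The join is lossless.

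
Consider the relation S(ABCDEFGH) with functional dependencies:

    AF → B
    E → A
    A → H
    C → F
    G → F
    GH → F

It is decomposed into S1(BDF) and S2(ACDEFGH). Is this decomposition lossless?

No

Common attributes: S1 ∩ S2 = {DF}.
No dependency enlarges {DF}, so (DF)⁺ = {DF}.
The closure contains neither all of S1 = {BDF} nor all of S2 = {ACDEFGH}, so the common attributes are not a superkey of either fragment. The join is lossy.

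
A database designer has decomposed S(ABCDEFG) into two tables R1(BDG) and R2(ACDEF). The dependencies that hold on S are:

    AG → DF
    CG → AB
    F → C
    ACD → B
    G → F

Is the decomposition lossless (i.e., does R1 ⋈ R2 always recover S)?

No

Common attributes: R1 ∩ R2 = {D}.
No dependency enlarges {D}, so (D)⁺ = {D}.
The closure contains neither all of R1 = {BDG} nor all of R2 = {ACDEF}, so the common attributes are not a superkey of either fragment. The join is lossy.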